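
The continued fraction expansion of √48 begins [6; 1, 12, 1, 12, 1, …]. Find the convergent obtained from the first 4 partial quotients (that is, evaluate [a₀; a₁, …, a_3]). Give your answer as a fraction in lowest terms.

Collapse the nested fraction from the inside out:
Start with 1.
12 + 1/(1/1) = 12 + 1/1 = 13/1
1 + 1/(13/1) = 1 + 1/13 = 14/13
6 + 1/(14/13) = 6 + 13/14 = 97/14

97/14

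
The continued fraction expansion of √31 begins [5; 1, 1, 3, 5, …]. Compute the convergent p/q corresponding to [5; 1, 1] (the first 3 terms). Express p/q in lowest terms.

a_0 = 5: 5/1
a_1 = 1: 6/1
a_2 = 1: 11/2

11/2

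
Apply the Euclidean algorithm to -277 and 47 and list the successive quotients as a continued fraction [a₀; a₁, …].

Run the Euclidean algorithm, recording each quotient:
⌊-277/47⌋ = -6, remainder 5
⌊47/5⌋ = 9, remainder 2
⌊5/2⌋ = 2, remainder 1
⌊2/1⌋ = 2, remainder 0

[-6; 9, 2, 2]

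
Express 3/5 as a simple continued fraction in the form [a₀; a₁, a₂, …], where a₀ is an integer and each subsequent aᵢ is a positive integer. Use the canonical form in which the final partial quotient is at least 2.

3 = 0·5 + 3, so a_0 = 0
5 = 1·3 + 2, so a_1 = 1
3 = 1·2 + 1, so a_2 = 1
2 = 2·1 + 0, so a_3 = 2

[0; 1, 1, 2]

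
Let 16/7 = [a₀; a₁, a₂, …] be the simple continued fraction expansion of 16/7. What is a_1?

3

Repeatedly divide and take the remainder:
16 = 2·7 + 2, so a_0 = 2
7 = 3·2 + 1, so a_1 = 3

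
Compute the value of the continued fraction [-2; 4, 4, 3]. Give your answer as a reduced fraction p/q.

-97/55

Start with 3.
4 + 1/(3/1) = 4 + 1/3 = 13/3
4 + 1/(13/3) = 4 + 3/13 = 55/13
-2 + 1/(55/13) = -2 + 13/55 = -97/55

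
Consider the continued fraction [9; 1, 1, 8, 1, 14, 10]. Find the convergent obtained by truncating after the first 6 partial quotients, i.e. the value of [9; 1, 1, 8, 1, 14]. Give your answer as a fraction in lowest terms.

2696/283

Start with 14.
1 + 1/(14/1) = 1 + 1/14 = 15/14
8 + 1/(15/14) = 8 + 14/15 = 134/15
1 + 1/(134/15) = 1 + 15/134 = 149/134
1 + 1/(149/134) = 1 + 134/149 = 283/149
9 + 1/(283/149) = 9 + 149/283 = 2696/283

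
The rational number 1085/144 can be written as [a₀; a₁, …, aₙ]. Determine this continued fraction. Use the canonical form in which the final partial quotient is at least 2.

[7; 1, 1, 6, 1, 2, 3]

Run the Euclidean algorithm, recording each quotient:
1085 = 7·144 + 77, so a_0 = 7
144 = 1·77 + 67, so a_1 = 1
77 = 1·67 + 10, so a_2 = 1
67 = 6·10 + 7, so a_3 = 6
10 = 1·7 + 3, so a_4 = 1
7 = 2·3 + 1, so a_5 = 2
3 = 3·1 + 0, so a_6 = 3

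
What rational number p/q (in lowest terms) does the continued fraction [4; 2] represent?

9/2

a_0 = 4: 4/1
a_1 = 2: 9/2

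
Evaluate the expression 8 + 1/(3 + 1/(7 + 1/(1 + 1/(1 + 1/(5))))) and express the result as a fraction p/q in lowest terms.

2163/260

Start with 5.
1 + 1/(5/1) = 1 + 1/5 = 6/5
1 + 1/(6/5) = 1 + 5/6 = 11/6
7 + 1/(11/6) = 7 + 6/11 = 83/11
3 + 1/(83/11) = 3 + 11/83 = 260/83
8 + 1/(260/83) = 8 + 83/260 = 2163/260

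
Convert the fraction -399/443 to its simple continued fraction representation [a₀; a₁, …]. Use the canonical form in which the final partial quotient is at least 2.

-399 = -1·443 + 44, so a_0 = -1
443 = 10·44 + 3, so a_1 = 10
44 = 14·3 + 2, so a_2 = 14
3 = 1·2 + 1, so a_3 = 1
2 = 2·1 + 0, so a_4 = 2

[-1; 10, 14, 1, 2]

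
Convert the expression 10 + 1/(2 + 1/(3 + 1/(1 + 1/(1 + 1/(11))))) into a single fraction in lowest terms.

1931/185

Start with 11.
1 + 1/(11/1) = 1 + 1/11 = 12/11
1 + 1/(12/11) = 1 + 11/12 = 23/12
3 + 1/(23/12) = 3 + 12/23 = 81/23
2 + 1/(81/23) = 2 + 23/81 = 185/81
10 + 1/(185/81) = 10 + 81/185 = 1931/185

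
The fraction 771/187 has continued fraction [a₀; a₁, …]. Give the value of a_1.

Run the Euclidean algorithm, recording each quotient:
771 ÷ 187 → quotient 4, remainder 23
187 ÷ 23 → quotient 8, remainder 3

8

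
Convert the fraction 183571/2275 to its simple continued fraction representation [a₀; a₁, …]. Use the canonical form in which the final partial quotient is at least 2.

[80; 1, 2, 4, 3, 7, 2, 3]

183571 = 80·2275 + 1571, so a_0 = 80
2275 = 1·1571 + 704, so a_1 = 1
1571 = 2·704 + 163, so a_2 = 2
704 = 4·163 + 52, so a_3 = 4
163 = 3·52 + 7, so a_4 = 3
52 = 7·7 + 3, so a_5 = 7
7 = 2·3 + 1, so a_6 = 2
3 = 3·1 + 0, so a_7 = 3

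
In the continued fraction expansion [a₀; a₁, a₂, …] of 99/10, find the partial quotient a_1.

1

Run the Euclidean algorithm, recording each quotient:
99 ÷ 10 → quotient 9, remainder 9
10 ÷ 9 → quotient 1, remainder 1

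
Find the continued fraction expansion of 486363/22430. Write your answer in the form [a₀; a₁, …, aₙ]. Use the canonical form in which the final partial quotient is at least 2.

Apply division with remainder until the remainder is 0:
486363 = 21·22430 + 15333, so a_0 = 21
22430 = 1·15333 + 7097, so a_1 = 1
15333 = 2·7097 + 1139, so a_2 = 2
7097 = 6·1139 + 263, so a_3 = 6
1139 = 4·263 + 87, so a_4 = 4
263 = 3·87 + 2, so a_5 = 3
87 = 43·2 + 1, so a_6 = 43
2 = 2·1 + 0, so a_7 = 2

[21; 1, 2, 6, 4, 3, 43, 2]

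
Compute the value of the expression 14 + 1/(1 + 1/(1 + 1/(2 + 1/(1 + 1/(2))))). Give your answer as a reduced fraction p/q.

Work from the innermost term outward:
Start with 2.
1 + 1/(2/1) = 1 + 1/2 = 3/2
2 + 1/(3/2) = 2 + 2/3 = 8/3
1 + 1/(8/3) = 1 + 3/8 = 11/8
1 + 1/(11/8) = 1 + 8/11 = 19/11
14 + 1/(19/11) = 14 + 11/19 = 277/19

277/19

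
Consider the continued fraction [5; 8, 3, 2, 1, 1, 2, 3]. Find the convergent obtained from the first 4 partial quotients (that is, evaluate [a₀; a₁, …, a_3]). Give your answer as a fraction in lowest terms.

Start with 2.
3 + 1/(2/1) = 3 + 1/2 = 7/2
8 + 1/(7/2) = 8 + 2/7 = 58/7
5 + 1/(58/7) = 5 + 7/58 = 297/58

297/58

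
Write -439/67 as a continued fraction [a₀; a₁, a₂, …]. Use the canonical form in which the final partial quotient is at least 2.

Run the Euclidean algorithm, recording each quotient:
-439 ÷ 67 → quotient -7, remainder 30
67 ÷ 30 → quotient 2, remainder 7
30 ÷ 7 → quotient 4, remainder 2
7 ÷ 2 → quotient 3, remainder 1
2 ÷ 1 → quotient 2, remainder 0

[-7; 2, 4, 3, 2]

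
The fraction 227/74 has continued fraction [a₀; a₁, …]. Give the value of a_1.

14

Apply division with remainder until the remainder is 0:
⌊227/74⌋ = 3, remainder 5
⌊74/5⌋ = 14, remainder 4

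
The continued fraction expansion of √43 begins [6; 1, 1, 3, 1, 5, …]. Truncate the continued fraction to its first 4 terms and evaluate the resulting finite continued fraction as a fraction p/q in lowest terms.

Compute successive convergents:
a_0 = 6: 6/1
a_1 = 1: 7/1
a_2 = 1: 13/2
a_3 = 3: 46/7

46/7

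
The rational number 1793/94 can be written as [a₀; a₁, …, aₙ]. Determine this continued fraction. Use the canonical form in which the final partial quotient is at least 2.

1793 ÷ 94 → quotient 19, remainder 7
94 ÷ 7 → quotient 13, remainder 3
7 ÷ 3 → quotient 2, remainder 1
3 ÷ 1 → quotient 3, remainder 0

[19; 13, 2, 3]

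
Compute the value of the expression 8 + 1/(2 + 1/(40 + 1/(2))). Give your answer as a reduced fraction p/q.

Start with 2.
40 + 1/(2/1) = 40 + 1/2 = 81/2
2 + 1/(81/2) = 2 + 2/81 = 164/81
8 + 1/(164/81) = 8 + 81/164 = 1393/164

1393/164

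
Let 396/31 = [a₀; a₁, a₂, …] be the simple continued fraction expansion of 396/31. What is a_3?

Apply division with remainder until the remainder is 0:
396 ÷ 31 → quotient 12, remainder 24
31 ÷ 24 → quotient 1, remainder 7
24 ÷ 7 → quotient 3, remainder 3
7 ÷ 3 → quotient 2, remainder 1

2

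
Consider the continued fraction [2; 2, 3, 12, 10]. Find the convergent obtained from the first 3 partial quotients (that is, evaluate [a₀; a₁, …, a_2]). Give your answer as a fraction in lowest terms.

17/7

Start with 3.
2 + 1/(3/1) = 2 + 1/3 = 7/3
2 + 1/(7/3) = 2 + 3/7 = 17/7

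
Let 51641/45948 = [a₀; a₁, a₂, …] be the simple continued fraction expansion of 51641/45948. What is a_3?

Repeatedly divide and take the remainder:
⌊51641/45948⌋ = 1, remainder 5693
⌊45948/5693⌋ = 8, remainder 404
⌊5693/404⌋ = 14, remainder 37
⌊404/37⌋ = 10, remainder 34

10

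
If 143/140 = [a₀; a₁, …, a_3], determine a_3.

Repeatedly divide and take the remainder:
⌊143/140⌋ = 1, remainder 3
⌊140/3⌋ = 46, remainder 2
⌊3/2⌋ = 1, remainder 1
⌊2/1⌋ = 2, remainder 0

2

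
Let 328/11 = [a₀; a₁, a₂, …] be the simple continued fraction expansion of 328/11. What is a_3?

Apply division with remainder until the remainder is 0:
328 = 29·11 + 9, so a_0 = 29
11 = 1·9 + 2, so a_1 = 1
9 = 4·2 + 1, so a_2 = 4
2 = 2·1 + 0, so a_3 = 2

2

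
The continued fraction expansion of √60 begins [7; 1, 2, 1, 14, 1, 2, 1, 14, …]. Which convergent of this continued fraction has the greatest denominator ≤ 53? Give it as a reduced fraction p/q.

31/4

a_0 = 7: 7/1  (≤ bound)
a_1 = 1: 8/1  (≤ bound)
a_2 = 2: 23/3  (≤ bound)
a_3 = 1: 31/4  (≤ bound)
a_4 = 14: 457/59  (> 53, stop)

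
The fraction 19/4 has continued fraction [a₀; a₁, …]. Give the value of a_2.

3

⌊19/4⌋ = 4, remainder 3
⌊4/3⌋ = 1, remainder 1
⌊3/1⌋ = 3, remainder 0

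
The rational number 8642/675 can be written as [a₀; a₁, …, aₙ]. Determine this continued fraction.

8642 ÷ 675 → quotient 12, remainder 542
675 ÷ 542 → quotient 1, remainder 133
542 ÷ 133 → quotient 4, remainder 10
133 ÷ 10 → quotient 13, remainder 3
10 ÷ 3 → quotient 3, remainder 1
3 ÷ 1 → quotient 3, remainder 0

[12; 1, 4, 13, 3, 3]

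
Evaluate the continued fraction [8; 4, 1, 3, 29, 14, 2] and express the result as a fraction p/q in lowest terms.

Start with 2.
14 + 1/(2/1) = 14 + 1/2 = 29/2
29 + 1/(29/2) = 29 + 2/29 = 843/29
3 + 1/(843/29) = 3 + 29/843 = 2558/843
1 + 1/(2558/843) = 1 + 843/2558 = 3401/2558
4 + 1/(3401/2558) = 4 + 2558/3401 = 16162/3401
8 + 1/(16162/3401) = 8 + 3401/16162 = 132697/16162

132697/16162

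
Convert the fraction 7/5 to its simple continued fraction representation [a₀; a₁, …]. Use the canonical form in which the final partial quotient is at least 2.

[1; 2, 2]

⌊7/5⌋ = 1, remainder 2
⌊5/2⌋ = 2, remainder 1
⌊2/1⌋ = 2, remainder 0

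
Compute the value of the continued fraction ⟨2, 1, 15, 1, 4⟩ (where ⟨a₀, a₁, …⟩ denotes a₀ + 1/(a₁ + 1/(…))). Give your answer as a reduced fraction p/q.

247/84

Start with 4.
1 + 1/(4/1) = 1 + 1/4 = 5/4
15 + 1/(5/4) = 15 + 4/5 = 79/5
1 + 1/(79/5) = 1 + 5/79 = 84/79
2 + 1/(84/79) = 2 + 79/84 = 247/84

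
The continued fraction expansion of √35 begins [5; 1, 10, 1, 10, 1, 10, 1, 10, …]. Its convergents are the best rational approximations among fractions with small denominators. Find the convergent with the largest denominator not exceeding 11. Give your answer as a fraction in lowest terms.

List convergents until the denominator exceeds the bound:
a_0 = 5: 5/1  (≤ bound)
a_1 = 1: 6/1  (≤ bound)
a_2 = 10: 65/11  (≤ bound)
a_3 = 1: 71/12  (> 11, stop)

65/11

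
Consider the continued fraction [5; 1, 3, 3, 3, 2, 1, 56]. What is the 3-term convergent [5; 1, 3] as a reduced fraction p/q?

a_0 = 5: 5/1
a_1 = 1: 6/1
a_2 = 3: 23/4

23/4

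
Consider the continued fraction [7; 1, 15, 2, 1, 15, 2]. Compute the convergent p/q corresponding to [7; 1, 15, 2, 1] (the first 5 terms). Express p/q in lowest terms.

389/49

Compute successive convergents:
a_0 = 7: 7/1
a_1 = 1: 8/1
a_2 = 15: 127/16
a_3 = 2: 262/33
a_4 = 1: 389/49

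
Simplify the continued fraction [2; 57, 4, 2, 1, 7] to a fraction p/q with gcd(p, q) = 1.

11546/5723

a_0 = 2: 2/1
a_1 = 57: 115/57
a_2 = 4: 462/229
a_3 = 2: 1039/515
a_4 = 1: 1501/744
a_5 = 7: 11546/5723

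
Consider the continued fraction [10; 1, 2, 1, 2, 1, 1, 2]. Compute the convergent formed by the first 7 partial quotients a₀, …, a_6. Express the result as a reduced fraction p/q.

279/26

Starting at the tail and folding back:
Start with 1.
1 + 1/(1/1) = 1 + 1/1 = 2/1
2 + 1/(2/1) = 2 + 1/2 = 5/2
1 + 1/(5/2) = 1 + 2/5 = 7/5
2 + 1/(7/5) = 2 + 5/7 = 19/7
1 + 1/(19/7) = 1 + 7/19 = 26/19
10 + 1/(26/19) = 10 + 19/26 = 279/26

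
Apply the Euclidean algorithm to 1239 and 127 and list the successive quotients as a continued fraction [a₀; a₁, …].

⌊1239/127⌋ = 9, remainder 96
⌊127/96⌋ = 1, remainder 31
⌊96/31⌋ = 3, remainder 3
⌊31/3⌋ = 10, remainder 1
⌊3/1⌋ = 3, remainder 0

[9; 1, 3, 10, 3]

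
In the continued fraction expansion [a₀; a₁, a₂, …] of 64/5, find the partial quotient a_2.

4

Repeatedly divide and take the remainder:
⌊64/5⌋ = 12, remainder 4
⌊5/4⌋ = 1, remainder 1
⌊4/1⌋ = 4, remainder 0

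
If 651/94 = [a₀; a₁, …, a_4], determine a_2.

12

651 ÷ 94 → quotient 6, remainder 87
94 ÷ 87 → quotient 1, remainder 7
87 ÷ 7 → quotient 12, remainder 3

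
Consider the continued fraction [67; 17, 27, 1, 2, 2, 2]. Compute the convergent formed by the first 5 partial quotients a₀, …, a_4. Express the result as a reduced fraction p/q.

Build up convergents one term at a time:
a_0 = 67: 67/1
a_1 = 17: 1140/17
a_2 = 27: 30847/460
a_3 = 1: 31987/477
a_4 = 2: 94821/1414

94821/1414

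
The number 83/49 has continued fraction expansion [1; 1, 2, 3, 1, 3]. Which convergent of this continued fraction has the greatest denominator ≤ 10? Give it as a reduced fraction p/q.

17/10

a_0 = 1: 1/1  (≤ bound)
a_1 = 1: 2/1  (≤ bound)
a_2 = 2: 5/3  (≤ bound)
a_3 = 3: 17/10  (≤ bound)
a_4 = 1: 22/13  (> 10, stop)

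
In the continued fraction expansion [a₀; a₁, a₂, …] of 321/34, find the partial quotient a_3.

1

Run the Euclidean algorithm, recording each quotient:
⌊321/34⌋ = 9, remainder 15
⌊34/15⌋ = 2, remainder 4
⌊15/4⌋ = 3, remainder 3
⌊4/3⌋ = 1, remainder 1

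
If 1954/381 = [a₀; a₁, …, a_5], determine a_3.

Apply division with remainder until the remainder is 0:
⌊1954/381⌋ = 5, remainder 49
⌊381/49⌋ = 7, remainder 38
⌊49/38⌋ = 1, remainder 11
⌊38/11⌋ = 3, remainder 5

3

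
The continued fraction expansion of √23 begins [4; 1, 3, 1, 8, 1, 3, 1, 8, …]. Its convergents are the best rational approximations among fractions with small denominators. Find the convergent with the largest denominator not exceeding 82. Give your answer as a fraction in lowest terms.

a_0 = 4: 4/1  (≤ bound)
a_1 = 1: 5/1  (≤ bound)
a_2 = 3: 19/4  (≤ bound)
a_3 = 1: 24/5  (≤ bound)
a_4 = 8: 211/44  (≤ bound)
a_5 = 1: 235/49  (≤ bound)
a_6 = 3: 916/191  (> 82, stop)

235/49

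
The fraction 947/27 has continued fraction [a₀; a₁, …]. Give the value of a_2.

2

947 ÷ 27 → quotient 35, remainder 2
27 ÷ 2 → quotient 13, remainder 1
2 ÷ 1 → quotient 2, remainder 0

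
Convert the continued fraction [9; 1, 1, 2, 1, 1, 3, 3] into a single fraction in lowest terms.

a_0 = 9: 9/1
a_1 = 1: 10/1
a_2 = 1: 19/2
a_3 = 2: 48/5
a_4 = 1: 67/7
a_5 = 1: 115/12
a_6 = 3: 412/43
a_7 = 3: 1351/141

1351/141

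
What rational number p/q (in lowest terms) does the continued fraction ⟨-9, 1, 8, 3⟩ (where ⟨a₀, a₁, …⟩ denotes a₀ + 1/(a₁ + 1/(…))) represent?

-227/28

a_0 = -9: -9/1
a_1 = 1: -8/1
a_2 = 8: -73/9
a_3 = 3: -227/28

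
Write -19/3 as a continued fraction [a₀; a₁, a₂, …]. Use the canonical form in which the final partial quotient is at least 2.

[-7; 1, 2]

⌊-19/3⌋ = -7, remainder 2
⌊3/2⌋ = 1, remainder 1
⌊2/1⌋ = 2, remainder 0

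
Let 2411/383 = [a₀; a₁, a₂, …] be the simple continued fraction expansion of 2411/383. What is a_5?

Apply division with remainder until the remainder is 0:
2411 ÷ 383 → quotient 6, remainder 113
383 ÷ 113 → quotient 3, remainder 44
113 ÷ 44 → quotient 2, remainder 25
44 ÷ 25 → quotient 1, remainder 19
25 ÷ 19 → quotient 1, remainder 6
19 ÷ 6 → quotient 3, remainder 1

3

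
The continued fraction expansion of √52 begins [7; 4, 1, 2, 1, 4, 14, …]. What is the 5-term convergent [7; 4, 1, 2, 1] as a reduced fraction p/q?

Start with 1.
2 + 1/(1/1) = 2 + 1/1 = 3/1
1 + 1/(3/1) = 1 + 1/3 = 4/3
4 + 1/(4/3) = 4 + 3/4 = 19/4
7 + 1/(19/4) = 7 + 4/19 = 137/19

137/19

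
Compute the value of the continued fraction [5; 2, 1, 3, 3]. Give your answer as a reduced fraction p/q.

193/36

Build up convergents one term at a time:
a_0 = 5: 5/1
a_1 = 2: 11/2
a_2 = 1: 16/3
a_3 = 3: 59/11
a_4 = 3: 193/36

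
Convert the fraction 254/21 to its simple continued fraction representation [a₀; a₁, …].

Apply division with remainder until the remainder is 0:
⌊254/21⌋ = 12, remainder 2
⌊21/2⌋ = 10, remainder 1
⌊2/1⌋ = 2, remainder 0

[12; 10, 2]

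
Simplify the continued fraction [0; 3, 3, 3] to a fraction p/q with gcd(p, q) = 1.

Compute successive convergents:
a_0 = 0: 0/1
a_1 = 3: 1/3
a_2 = 3: 3/10
a_3 = 3: 10/33

10/33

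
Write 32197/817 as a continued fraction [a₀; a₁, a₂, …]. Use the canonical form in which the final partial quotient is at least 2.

[39; 2, 2, 4, 7, 5]

Apply division with remainder until the remainder is 0:
32197 ÷ 817 → quotient 39, remainder 334
817 ÷ 334 → quotient 2, remainder 149
334 ÷ 149 → quotient 2, remainder 36
149 ÷ 36 → quotient 4, remainder 5
36 ÷ 5 → quotient 7, remainder 1
5 ÷ 1 → quotient 5, remainder 0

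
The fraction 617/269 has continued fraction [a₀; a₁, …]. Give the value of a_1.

617 = 2·269 + 79, so a_0 = 2
269 = 3·79 + 32, so a_1 = 3

3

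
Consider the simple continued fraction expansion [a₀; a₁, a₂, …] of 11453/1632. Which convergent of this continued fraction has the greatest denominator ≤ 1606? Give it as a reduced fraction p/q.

4344/619

a_0 = 7: 7/1  (≤ bound)
a_1 = 56: 393/56  (≤ bound)
a_2 = 3: 1186/169  (≤ bound)
a_3 = 1: 1579/225  (≤ bound)
a_4 = 1: 2765/394  (≤ bound)
a_5 = 1: 4344/619  (≤ bound)
a_6 = 2: 11453/1632  (> 1606, stop)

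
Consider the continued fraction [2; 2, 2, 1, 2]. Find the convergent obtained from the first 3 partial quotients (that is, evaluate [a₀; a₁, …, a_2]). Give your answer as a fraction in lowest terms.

Compute successive convergents:
a_0 = 2: 2/1
a_1 = 2: 5/2
a_2 = 2: 12/5

12/5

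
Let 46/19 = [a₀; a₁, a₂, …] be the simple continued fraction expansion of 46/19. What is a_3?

1

Apply division with remainder until the remainder is 0:
⌊46/19⌋ = 2, remainder 8
⌊19/8⌋ = 2, remainder 3
⌊8/3⌋ = 2, remainder 2
⌊3/2⌋ = 1, remainder 1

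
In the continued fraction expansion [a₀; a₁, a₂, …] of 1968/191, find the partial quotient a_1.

1968 = 10·191 + 58, so a_0 = 10
191 = 3·58 + 17, so a_1 = 3

3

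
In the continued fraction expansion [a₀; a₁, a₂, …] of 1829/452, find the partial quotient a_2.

⌊1829/452⌋ = 4, remainder 21
⌊452/21⌋ = 21, remainder 11
⌊21/11⌋ = 1, remainder 10

1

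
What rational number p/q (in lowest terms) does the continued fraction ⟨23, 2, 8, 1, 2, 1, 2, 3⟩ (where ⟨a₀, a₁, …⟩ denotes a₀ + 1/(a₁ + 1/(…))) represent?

16032/683

a_0 = 23: 23/1
a_1 = 2: 47/2
a_2 = 8: 399/17
a_3 = 1: 446/19
a_4 = 2: 1291/55
a_5 = 1: 1737/74
a_6 = 2: 4765/203
a_7 = 3: 16032/683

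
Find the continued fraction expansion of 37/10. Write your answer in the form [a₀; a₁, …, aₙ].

[3; 1, 2, 3]

37 = 3·10 + 7, so a_0 = 3
10 = 1·7 + 3, so a_1 = 1
7 = 2·3 + 1, so a_2 = 2
3 = 3·1 + 0, so a_3 = 3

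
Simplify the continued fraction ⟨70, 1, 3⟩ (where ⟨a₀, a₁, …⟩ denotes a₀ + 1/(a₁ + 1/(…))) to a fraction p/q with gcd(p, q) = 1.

283/4

a_0 = 70: 70/1
a_1 = 1: 71/1
a_2 = 3: 283/4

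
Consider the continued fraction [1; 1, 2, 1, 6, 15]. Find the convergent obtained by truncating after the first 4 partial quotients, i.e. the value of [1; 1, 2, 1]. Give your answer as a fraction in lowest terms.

Start with 1.
2 + 1/(1/1) = 2 + 1/1 = 3/1
1 + 1/(3/1) = 1 + 1/3 = 4/3
1 + 1/(4/3) = 1 + 3/4 = 7/4

7/4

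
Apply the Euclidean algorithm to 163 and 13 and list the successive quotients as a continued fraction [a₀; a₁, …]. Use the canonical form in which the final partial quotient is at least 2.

[12; 1, 1, 6]

⌊163/13⌋ = 12, remainder 7
⌊13/7⌋ = 1, remainder 6
⌊7/6⌋ = 1, remainder 1
⌊6/1⌋ = 6, remainder 0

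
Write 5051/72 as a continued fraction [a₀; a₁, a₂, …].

[70; 6, 1, 1, 5]

⌊5051/72⌋ = 70, remainder 11
⌊72/11⌋ = 6, remainder 6
⌊11/6⌋ = 1, remainder 5
⌊6/5⌋ = 1, remainder 1
⌊5/1⌋ = 5, remainder 0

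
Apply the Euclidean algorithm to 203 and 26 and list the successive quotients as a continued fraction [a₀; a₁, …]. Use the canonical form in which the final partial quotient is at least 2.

203 ÷ 26 → quotient 7, remainder 21
26 ÷ 21 → quotient 1, remainder 5
21 ÷ 5 → quotient 4, remainder 1
5 ÷ 1 → quotient 5, remainder 0

[7; 1, 4, 5]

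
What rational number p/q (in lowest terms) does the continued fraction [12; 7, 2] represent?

182/15

a_0 = 12: 12/1
a_1 = 7: 85/7
a_2 = 2: 182/15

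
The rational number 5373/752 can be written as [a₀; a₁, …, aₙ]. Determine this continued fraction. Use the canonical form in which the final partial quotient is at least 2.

[7; 6, 1, 8, 1, 10]

5373 ÷ 752 → quotient 7, remainder 109
752 ÷ 109 → quotient 6, remainder 98
109 ÷ 98 → quotient 1, remainder 11
98 ÷ 11 → quotient 8, remainder 10
11 ÷ 10 → quotient 1, remainder 1
10 ÷ 1 → quotient 10, remainder 0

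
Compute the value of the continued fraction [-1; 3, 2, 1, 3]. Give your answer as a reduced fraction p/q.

Start with 3.
1 + 1/(3/1) = 1 + 1/3 = 4/3
2 + 1/(4/3) = 2 + 3/4 = 11/4
3 + 1/(11/4) = 3 + 4/11 = 37/11
-1 + 1/(37/11) = -1 + 11/37 = -26/37

-26/37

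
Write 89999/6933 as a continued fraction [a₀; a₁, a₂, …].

[12; 1, 52, 3, 43]

⌊89999/6933⌋ = 12, remainder 6803
⌊6933/6803⌋ = 1, remainder 130
⌊6803/130⌋ = 52, remainder 43
⌊130/43⌋ = 3, remainder 1
⌊43/1⌋ = 43, remainder 0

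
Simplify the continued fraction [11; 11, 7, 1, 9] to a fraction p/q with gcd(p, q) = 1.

9748/879

Build up convergents one term at a time:
a_0 = 11: 11/1
a_1 = 11: 122/11
a_2 = 7: 865/78
a_3 = 1: 987/89
a_4 = 9: 9748/879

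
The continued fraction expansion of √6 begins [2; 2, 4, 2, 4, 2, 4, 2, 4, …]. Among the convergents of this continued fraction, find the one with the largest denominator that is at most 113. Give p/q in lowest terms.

List convergents until the denominator exceeds the bound:
a_0 = 2: 2/1  (≤ bound)
a_1 = 2: 5/2  (≤ bound)
a_2 = 4: 22/9  (≤ bound)
a_3 = 2: 49/20  (≤ bound)
a_4 = 4: 218/89  (≤ bound)
a_5 = 2: 485/198  (> 113, stop)

218/89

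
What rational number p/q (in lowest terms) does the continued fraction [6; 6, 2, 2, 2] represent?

Work from the innermost term outward:
Start with 2.
2 + 1/(2/1) = 2 + 1/2 = 5/2
2 + 1/(5/2) = 2 + 2/5 = 12/5
6 + 1/(12/5) = 6 + 5/12 = 77/12
6 + 1/(77/12) = 6 + 12/77 = 474/77

474/77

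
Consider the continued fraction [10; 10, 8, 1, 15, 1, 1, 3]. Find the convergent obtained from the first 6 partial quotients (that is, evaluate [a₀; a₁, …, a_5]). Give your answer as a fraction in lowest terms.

15522/1537

a_0 = 10: 10/1
a_1 = 10: 101/10
a_2 = 8: 818/81
a_3 = 1: 919/91
a_4 = 15: 14603/1446
a_5 = 1: 15522/1537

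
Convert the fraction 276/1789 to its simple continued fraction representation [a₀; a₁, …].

Run the Euclidean algorithm, recording each quotient:
⌊276/1789⌋ = 0, remainder 276
⌊1789/276⌋ = 6, remainder 133
⌊276/133⌋ = 2, remainder 10
⌊133/10⌋ = 13, remainder 3
⌊10/3⌋ = 3, remainder 1
⌊3/1⌋ = 3, remainder 0

[0; 6, 2, 13, 3, 3]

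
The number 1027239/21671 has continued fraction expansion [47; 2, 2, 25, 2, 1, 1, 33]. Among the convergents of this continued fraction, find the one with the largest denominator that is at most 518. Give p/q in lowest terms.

List convergents until the denominator exceeds the bound:
a_0 = 47: 47/1  (≤ bound)
a_1 = 2: 95/2  (≤ bound)
a_2 = 2: 237/5  (≤ bound)
a_3 = 25: 6020/127  (≤ bound)
a_4 = 2: 12277/259  (≤ bound)
a_5 = 1: 18297/386  (≤ bound)
a_6 = 1: 30574/645  (> 518, stop)

18297/386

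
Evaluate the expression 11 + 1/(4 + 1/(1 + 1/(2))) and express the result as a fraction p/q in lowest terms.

157/14

Start with 2.
1 + 1/(2/1) = 1 + 1/2 = 3/2
4 + 1/(3/2) = 4 + 2/3 = 14/3
11 + 1/(14/3) = 11 + 3/14 = 157/14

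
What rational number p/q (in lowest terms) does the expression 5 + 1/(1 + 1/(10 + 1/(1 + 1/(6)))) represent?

Start with 6.
1 + 1/(6/1) = 1 + 1/6 = 7/6
10 + 1/(7/6) = 10 + 6/7 = 76/7
1 + 1/(76/7) = 1 + 7/76 = 83/76
5 + 1/(83/76) = 5 + 76/83 = 491/83

491/83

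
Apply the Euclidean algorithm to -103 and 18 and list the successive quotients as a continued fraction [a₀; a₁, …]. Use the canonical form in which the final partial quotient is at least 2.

Apply division with remainder until the remainder is 0:
⌊-103/18⌋ = -6, remainder 5
⌊18/5⌋ = 3, remainder 3
⌊5/3⌋ = 1, remainder 2
⌊3/2⌋ = 1, remainder 1
⌊2/1⌋ = 2, remainder 0

[-6; 3, 1, 1, 2]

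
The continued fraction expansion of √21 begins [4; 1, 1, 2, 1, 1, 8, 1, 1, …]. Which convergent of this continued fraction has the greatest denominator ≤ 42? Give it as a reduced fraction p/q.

55/12

a_0 = 4: 4/1  (≤ bound)
a_1 = 1: 5/1  (≤ bound)
a_2 = 1: 9/2  (≤ bound)
a_3 = 2: 23/5  (≤ bound)
a_4 = 1: 32/7  (≤ bound)
a_5 = 1: 55/12  (≤ bound)
a_6 = 8: 472/103  (> 42, stop)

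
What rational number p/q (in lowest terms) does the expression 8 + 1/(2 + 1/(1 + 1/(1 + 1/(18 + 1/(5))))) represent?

a_0 = 8: 8/1
a_1 = 2: 17/2
a_2 = 1: 25/3
a_3 = 1: 42/5
a_4 = 18: 781/93
a_5 = 5: 3947/470

3947/470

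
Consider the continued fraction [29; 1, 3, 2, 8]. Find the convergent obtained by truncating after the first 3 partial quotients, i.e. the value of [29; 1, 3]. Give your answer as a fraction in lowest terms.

119/4

Work from the innermost term outward:
Start with 3.
1 + 1/(3/1) = 1 + 1/3 = 4/3
29 + 1/(4/3) = 29 + 3/4 = 119/4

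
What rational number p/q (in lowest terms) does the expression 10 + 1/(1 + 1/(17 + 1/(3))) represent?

Compute successive convergents:
a_0 = 10: 10/1
a_1 = 1: 11/1
a_2 = 17: 197/18
a_3 = 3: 602/55

602/55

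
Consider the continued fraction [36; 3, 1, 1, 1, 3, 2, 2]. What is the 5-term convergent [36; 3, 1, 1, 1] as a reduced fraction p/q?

Use the convergent recurrence hₖ = aₖ·hₖ₋₁ + hₖ₋₂ (and likewise for the denominators kₖ):
a_0 = 36: 36/1
a_1 = 3: 109/3
a_2 = 1: 145/4
a_3 = 1: 254/7
a_4 = 1: 399/11

399/11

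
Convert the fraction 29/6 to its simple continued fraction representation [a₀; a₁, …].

29 = 4·6 + 5, so a_0 = 4
6 = 1·5 + 1, so a_1 = 1
5 = 5·1 + 0, so a_2 = 5

[4; 1, 5]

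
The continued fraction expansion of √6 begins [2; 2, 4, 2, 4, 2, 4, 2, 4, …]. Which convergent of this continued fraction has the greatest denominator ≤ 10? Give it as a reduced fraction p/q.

22/9

List convergents until the denominator exceeds the bound:
a_0 = 2: 2/1  (≤ bound)
a_1 = 2: 5/2  (≤ bound)
a_2 = 4: 22/9  (≤ bound)
a_3 = 2: 49/20  (> 10, stop)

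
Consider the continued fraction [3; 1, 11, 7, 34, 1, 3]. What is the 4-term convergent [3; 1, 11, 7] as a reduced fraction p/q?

Use the convergent recurrence hₖ = aₖ·hₖ₋₁ + hₖ₋₂ (and likewise for the denominators kₖ):
a_0 = 3: 3/1
a_1 = 1: 4/1
a_2 = 11: 47/12
a_3 = 7: 333/85

333/85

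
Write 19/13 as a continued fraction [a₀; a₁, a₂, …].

Repeatedly divide and take the remainder:
19 = 1·13 + 6, so a_0 = 1
13 = 2·6 + 1, so a_1 = 2
6 = 6·1 + 0, so a_2 = 6

[1; 2, 6]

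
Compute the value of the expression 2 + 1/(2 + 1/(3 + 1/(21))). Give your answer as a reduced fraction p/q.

Start with 21.
3 + 1/(21/1) = 3 + 1/21 = 64/21
2 + 1/(64/21) = 2 + 21/64 = 149/64
2 + 1/(149/64) = 2 + 64/149 = 362/149

362/149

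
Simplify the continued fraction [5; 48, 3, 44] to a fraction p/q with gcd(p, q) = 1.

Compute successive convergents:
a_0 = 5: 5/1
a_1 = 48: 241/48
a_2 = 3: 728/145
a_3 = 44: 32273/6428

32273/6428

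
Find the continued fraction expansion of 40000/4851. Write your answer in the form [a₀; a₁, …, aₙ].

[8; 4, 14, 2, 1, 3, 3, 2]

40000 = 8·4851 + 1192, so a_0 = 8
4851 = 4·1192 + 83, so a_1 = 4
1192 = 14·83 + 30, so a_2 = 14
83 = 2·30 + 23, so a_3 = 2
30 = 1·23 + 7, so a_4 = 1
23 = 3·7 + 2, so a_5 = 3
7 = 3·2 + 1, so a_6 = 3
2 = 2·1 + 0, so a_7 = 2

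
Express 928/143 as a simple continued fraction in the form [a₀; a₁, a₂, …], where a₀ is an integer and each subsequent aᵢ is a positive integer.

[6; 2, 23, 3]

928 = 6·143 + 70, so a_0 = 6
143 = 2·70 + 3, so a_1 = 2
70 = 23·3 + 1, so a_2 = 23
3 = 3·1 + 0, so a_3 = 3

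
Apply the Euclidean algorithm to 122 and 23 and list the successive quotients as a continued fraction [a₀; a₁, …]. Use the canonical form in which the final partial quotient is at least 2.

Repeatedly divide and take the remainder:
122 ÷ 23 → quotient 5, remainder 7
23 ÷ 7 → quotient 3, remainder 2
7 ÷ 2 → quotient 3, remainder 1
2 ÷ 1 → quotient 2, remainder 0

[5; 3, 3, 2]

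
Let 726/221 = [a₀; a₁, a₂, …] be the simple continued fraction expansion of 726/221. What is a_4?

31

Apply division with remainder until the remainder is 0:
726 = 3·221 + 63, so a_0 = 3
221 = 3·63 + 32, so a_1 = 3
63 = 1·32 + 31, so a_2 = 1
32 = 1·31 + 1, so a_3 = 1
31 = 31·1 + 0, so a_4 = 31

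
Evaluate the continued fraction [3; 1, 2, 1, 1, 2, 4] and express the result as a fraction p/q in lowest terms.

a_0 = 3: 3/1
a_1 = 1: 4/1
a_2 = 2: 11/3
a_3 = 1: 15/4
a_4 = 1: 26/7
a_5 = 2: 67/18
a_6 = 4: 294/79

294/79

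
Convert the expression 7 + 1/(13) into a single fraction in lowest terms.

Use the convergent recurrence hₖ = aₖ·hₖ₋₁ + hₖ₋₂ (and likewise for the denominators kₖ):
a_0 = 7: 7/1
a_1 = 13: 92/13

92/13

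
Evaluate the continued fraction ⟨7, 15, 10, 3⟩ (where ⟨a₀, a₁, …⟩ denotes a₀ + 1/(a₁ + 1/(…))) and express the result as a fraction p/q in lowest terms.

3307/468

a_0 = 7: 7/1
a_1 = 15: 106/15
a_2 = 10: 1067/151
a_3 = 3: 3307/468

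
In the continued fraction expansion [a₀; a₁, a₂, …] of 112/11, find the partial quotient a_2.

112 = 10·11 + 2, so a_0 = 10
11 = 5·2 + 1, so a_1 = 5
2 = 2·1 + 0, so a_2 = 2

2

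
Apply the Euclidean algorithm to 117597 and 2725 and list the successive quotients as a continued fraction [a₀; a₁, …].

[43; 6, 2, 5, 2, 1, 3, 3]

⌊117597/2725⌋ = 43, remainder 422
⌊2725/422⌋ = 6, remainder 193
⌊422/193⌋ = 2, remainder 36
⌊193/36⌋ = 5, remainder 13
⌊36/13⌋ = 2, remainder 10
⌊13/10⌋ = 1, remainder 3
⌊10/3⌋ = 3, remainder 1
⌊3/1⌋ = 3, remainder 0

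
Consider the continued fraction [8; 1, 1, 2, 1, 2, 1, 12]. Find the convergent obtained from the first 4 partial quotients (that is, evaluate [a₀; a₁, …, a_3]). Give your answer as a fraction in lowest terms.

43/5

Build up convergents one term at a time:
a_0 = 8: 8/1
a_1 = 1: 9/1
a_2 = 1: 17/2
a_3 = 2: 43/5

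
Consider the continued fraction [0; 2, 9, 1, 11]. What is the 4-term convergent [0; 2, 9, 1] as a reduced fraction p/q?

Compute successive convergents:
a_0 = 0: 0/1
a_1 = 2: 1/2
a_2 = 9: 9/19
a_3 = 1: 10/21

10/21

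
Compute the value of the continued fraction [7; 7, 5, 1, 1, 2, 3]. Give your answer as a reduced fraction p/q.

4869/682

Starting at the tail and folding back:
Start with 3.
2 + 1/(3/1) = 2 + 1/3 = 7/3
1 + 1/(7/3) = 1 + 3/7 = 10/7
1 + 1/(10/7) = 1 + 7/10 = 17/10
5 + 1/(17/10) = 5 + 10/17 = 95/17
7 + 1/(95/17) = 7 + 17/95 = 682/95
7 + 1/(682/95) = 7 + 95/682 = 4869/682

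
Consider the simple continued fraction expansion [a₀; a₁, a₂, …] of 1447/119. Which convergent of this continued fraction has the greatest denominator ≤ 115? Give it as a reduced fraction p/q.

304/25

List convergents until the denominator exceeds the bound:
a_0 = 12: 12/1  (≤ bound)
a_1 = 6: 73/6  (≤ bound)
a_2 = 3: 231/19  (≤ bound)
a_3 = 1: 304/25  (≤ bound)
a_4 = 4: 1447/119  (> 115, stop)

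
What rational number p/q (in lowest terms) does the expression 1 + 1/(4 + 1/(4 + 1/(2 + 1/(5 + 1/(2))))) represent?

a_0 = 1: 1/1
a_1 = 4: 5/4
a_2 = 4: 21/17
a_3 = 2: 47/38
a_4 = 5: 256/207
a_5 = 2: 559/452

559/452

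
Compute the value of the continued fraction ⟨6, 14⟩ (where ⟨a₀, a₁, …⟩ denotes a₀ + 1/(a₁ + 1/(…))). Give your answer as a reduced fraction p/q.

85/14

Work from the innermost term outward:
Start with 14.
6 + 1/(14/1) = 6 + 1/14 = 85/14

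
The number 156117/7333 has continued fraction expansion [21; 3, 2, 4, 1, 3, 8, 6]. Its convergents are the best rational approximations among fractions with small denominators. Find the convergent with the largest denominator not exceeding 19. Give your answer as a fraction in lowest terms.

149/7

List convergents until the denominator exceeds the bound:
a_0 = 21: 21/1  (≤ bound)
a_1 = 3: 64/3  (≤ bound)
a_2 = 2: 149/7  (≤ bound)
a_3 = 4: 660/31  (> 19, stop)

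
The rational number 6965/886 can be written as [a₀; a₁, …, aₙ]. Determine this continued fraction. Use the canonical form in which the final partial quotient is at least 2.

⌊6965/886⌋ = 7, remainder 763
⌊886/763⌋ = 1, remainder 123
⌊763/123⌋ = 6, remainder 25
⌊123/25⌋ = 4, remainder 23
⌊25/23⌋ = 1, remainder 2
⌊23/2⌋ = 11, remainder 1
⌊2/1⌋ = 2, remainder 0

[7; 1, 6, 4, 1, 11, 2]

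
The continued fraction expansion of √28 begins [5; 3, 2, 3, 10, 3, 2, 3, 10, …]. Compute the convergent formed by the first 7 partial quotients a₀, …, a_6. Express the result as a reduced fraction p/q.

9403/1777

Work from the innermost term outward:
Start with 2.
3 + 1/(2/1) = 3 + 1/2 = 7/2
10 + 1/(7/2) = 10 + 2/7 = 72/7
3 + 1/(72/7) = 3 + 7/72 = 223/72
2 + 1/(223/72) = 2 + 72/223 = 518/223
3 + 1/(518/223) = 3 + 223/518 = 1777/518
5 + 1/(1777/518) = 5 + 518/1777 = 9403/1777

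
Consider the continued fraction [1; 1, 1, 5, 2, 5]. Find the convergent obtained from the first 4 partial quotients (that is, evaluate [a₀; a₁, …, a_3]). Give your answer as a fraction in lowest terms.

Compute successive convergents:
a_0 = 1: 1/1
a_1 = 1: 2/1
a_2 = 1: 3/2
a_3 = 5: 17/11

17/11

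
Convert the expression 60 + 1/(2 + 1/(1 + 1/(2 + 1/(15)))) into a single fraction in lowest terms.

Build up convergents one term at a time:
a_0 = 60: 60/1
a_1 = 2: 121/2
a_2 = 1: 181/3
a_3 = 2: 483/8
a_4 = 15: 7426/123

7426/123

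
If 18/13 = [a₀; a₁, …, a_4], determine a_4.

Repeatedly divide and take the remainder:
18 ÷ 13 → quotient 1, remainder 5
13 ÷ 5 → quotient 2, remainder 3
5 ÷ 3 → quotient 1, remainder 2
3 ÷ 2 → quotient 1, remainder 1
2 ÷ 1 → quotient 2, remainder 0

2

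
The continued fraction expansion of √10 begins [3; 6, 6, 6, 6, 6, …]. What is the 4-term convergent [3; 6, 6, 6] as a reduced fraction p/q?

Build up convergents one term at a time:
a_0 = 3: 3/1
a_1 = 6: 19/6
a_2 = 6: 117/37
a_3 = 6: 721/228

721/228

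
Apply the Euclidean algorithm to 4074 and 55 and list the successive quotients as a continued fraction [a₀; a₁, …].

Repeatedly divide and take the remainder:
⌊4074/55⌋ = 74, remainder 4
⌊55/4⌋ = 13, remainder 3
⌊4/3⌋ = 1, remainder 1
⌊3/1⌋ = 3, remainder 0

[74; 13, 1, 3]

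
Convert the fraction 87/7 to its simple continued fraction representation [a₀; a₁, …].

[12; 2, 3]

87 ÷ 7 → quotient 12, remainder 3
7 ÷ 3 → quotient 2, remainder 1
3 ÷ 1 → quotient 3, remainder 0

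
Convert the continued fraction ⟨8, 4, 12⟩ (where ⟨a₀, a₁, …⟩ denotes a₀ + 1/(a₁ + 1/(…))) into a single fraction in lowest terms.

Start with 12.
4 + 1/(12/1) = 4 + 1/12 = 49/12
8 + 1/(49/12) = 8 + 12/49 = 404/49

404/49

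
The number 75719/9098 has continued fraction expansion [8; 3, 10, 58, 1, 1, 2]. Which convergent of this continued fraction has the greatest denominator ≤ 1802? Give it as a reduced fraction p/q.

a_0 = 8: 8/1  (≤ bound)
a_1 = 3: 25/3  (≤ bound)
a_2 = 10: 258/31  (≤ bound)
a_3 = 58: 14989/1801  (≤ bound)
a_4 = 1: 15247/1832  (> 1802, stop)

14989/1801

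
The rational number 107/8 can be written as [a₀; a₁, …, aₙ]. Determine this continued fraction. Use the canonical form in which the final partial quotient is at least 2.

Repeatedly divide and take the remainder:
107 = 13·8 + 3, so a_0 = 13
8 = 2·3 + 2, so a_1 = 2
3 = 1·2 + 1, so a_2 = 1
2 = 2·1 + 0, so a_3 = 2

[13; 2, 1, 2]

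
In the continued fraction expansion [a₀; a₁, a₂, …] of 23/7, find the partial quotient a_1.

Repeatedly divide and take the remainder:
23 = 3·7 + 2, so a_0 = 3
7 = 3·2 + 1, so a_1 = 3

3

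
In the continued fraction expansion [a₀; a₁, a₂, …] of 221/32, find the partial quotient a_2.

9

⌊221/32⌋ = 6, remainder 29
⌊32/29⌋ = 1, remainder 3
⌊29/3⌋ = 9, remainder 2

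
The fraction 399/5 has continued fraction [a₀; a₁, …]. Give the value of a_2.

Run the Euclidean algorithm, recording each quotient:
399 = 79·5 + 4, so a_0 = 79
5 = 1·4 + 1, so a_1 = 1
4 = 4·1 + 0, so a_2 = 4

4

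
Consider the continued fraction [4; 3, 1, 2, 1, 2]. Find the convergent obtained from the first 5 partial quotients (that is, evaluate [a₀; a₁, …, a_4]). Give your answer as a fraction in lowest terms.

64/15

Work from the innermost term outward:
Start with 1.
2 + 1/(1/1) = 2 + 1/1 = 3/1
1 + 1/(3/1) = 1 + 1/3 = 4/3
3 + 1/(4/3) = 3 + 3/4 = 15/4
4 + 1/(15/4) = 4 + 4/15 = 64/15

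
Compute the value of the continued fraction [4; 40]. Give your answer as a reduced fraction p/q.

161/40

a_0 = 4: 4/1
a_1 = 40: 161/40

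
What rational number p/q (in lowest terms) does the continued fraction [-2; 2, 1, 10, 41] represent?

-2178/1315

Starting at the tail and folding back:
Start with 41.
10 + 1/(41/1) = 10 + 1/41 = 411/41
1 + 1/(411/41) = 1 + 41/411 = 452/411
2 + 1/(452/411) = 2 + 411/452 = 1315/452
-2 + 1/(1315/452) = -2 + 452/1315 = -2178/1315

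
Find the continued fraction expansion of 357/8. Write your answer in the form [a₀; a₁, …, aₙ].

[44; 1, 1, 1, 2]

Repeatedly divide and take the remainder:
357 = 44·8 + 5, so a_0 = 44
8 = 1·5 + 3, so a_1 = 1
5 = 1·3 + 2, so a_2 = 1
3 = 1·2 + 1, so a_3 = 1
2 = 2·1 + 0, so a_4 = 2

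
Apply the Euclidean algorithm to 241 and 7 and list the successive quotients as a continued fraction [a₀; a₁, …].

241 ÷ 7 → quotient 34, remainder 3
7 ÷ 3 → quotient 2, remainder 1
3 ÷ 1 → quotient 3, remainder 0

[34; 2, 3]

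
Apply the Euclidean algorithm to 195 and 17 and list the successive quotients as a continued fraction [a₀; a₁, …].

[11; 2, 8]

195 = 11·17 + 8, so a_0 = 11
17 = 2·8 + 1, so a_1 = 2
8 = 8·1 + 0, so a_2 = 8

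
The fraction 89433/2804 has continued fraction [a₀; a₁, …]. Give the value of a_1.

Apply division with remainder until the remainder is 0:
89433 = 31·2804 + 2509, so a_0 = 31
2804 = 1·2509 + 295, so a_1 = 1

1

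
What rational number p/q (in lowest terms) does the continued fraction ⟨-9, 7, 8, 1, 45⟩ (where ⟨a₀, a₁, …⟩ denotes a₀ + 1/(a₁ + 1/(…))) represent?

Starting at the tail and folding back:
Start with 45.
1 + 1/(45/1) = 1 + 1/45 = 46/45
8 + 1/(46/45) = 8 + 45/46 = 413/46
7 + 1/(413/46) = 7 + 46/413 = 2937/413
-9 + 1/(2937/413) = -9 + 413/2937 = -26020/2937

-26020/2937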